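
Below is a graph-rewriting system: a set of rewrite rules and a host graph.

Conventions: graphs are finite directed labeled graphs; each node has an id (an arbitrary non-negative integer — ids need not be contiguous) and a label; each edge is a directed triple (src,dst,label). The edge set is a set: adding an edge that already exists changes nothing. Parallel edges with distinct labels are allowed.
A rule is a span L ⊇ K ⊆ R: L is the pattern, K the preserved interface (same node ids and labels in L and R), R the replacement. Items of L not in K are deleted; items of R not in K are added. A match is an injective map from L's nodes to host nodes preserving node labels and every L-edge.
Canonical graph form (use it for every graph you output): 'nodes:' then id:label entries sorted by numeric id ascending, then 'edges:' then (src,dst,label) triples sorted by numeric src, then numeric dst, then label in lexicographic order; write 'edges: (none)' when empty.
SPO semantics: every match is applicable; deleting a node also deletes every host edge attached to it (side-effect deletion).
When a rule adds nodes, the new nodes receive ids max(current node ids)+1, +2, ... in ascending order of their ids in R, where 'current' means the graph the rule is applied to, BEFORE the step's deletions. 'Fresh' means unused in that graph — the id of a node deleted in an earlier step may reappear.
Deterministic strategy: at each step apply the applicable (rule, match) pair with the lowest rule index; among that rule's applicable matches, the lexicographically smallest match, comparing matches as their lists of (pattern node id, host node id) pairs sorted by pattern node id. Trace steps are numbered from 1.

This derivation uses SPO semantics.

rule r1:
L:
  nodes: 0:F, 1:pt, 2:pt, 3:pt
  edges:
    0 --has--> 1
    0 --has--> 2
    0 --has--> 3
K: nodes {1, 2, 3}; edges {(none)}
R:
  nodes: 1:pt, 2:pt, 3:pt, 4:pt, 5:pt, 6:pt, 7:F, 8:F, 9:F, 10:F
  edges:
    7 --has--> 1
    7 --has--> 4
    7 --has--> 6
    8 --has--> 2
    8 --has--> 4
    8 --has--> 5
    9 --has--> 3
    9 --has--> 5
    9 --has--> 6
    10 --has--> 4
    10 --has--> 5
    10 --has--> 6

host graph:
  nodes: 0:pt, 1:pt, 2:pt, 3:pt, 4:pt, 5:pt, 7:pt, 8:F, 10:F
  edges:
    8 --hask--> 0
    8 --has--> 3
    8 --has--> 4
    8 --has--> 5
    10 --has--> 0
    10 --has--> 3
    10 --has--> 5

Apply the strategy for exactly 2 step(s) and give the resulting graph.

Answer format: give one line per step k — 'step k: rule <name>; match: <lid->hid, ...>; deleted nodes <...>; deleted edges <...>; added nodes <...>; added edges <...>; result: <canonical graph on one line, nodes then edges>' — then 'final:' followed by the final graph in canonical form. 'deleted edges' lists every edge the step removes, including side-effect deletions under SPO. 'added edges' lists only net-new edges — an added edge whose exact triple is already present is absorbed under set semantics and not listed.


step 1: rule r1; match: 0->8, 1->3, 2->4, 3->5; deleted nodes 8; deleted edges (8,0,hask); (8,3,has); (8,4,has); (8,5,has); added nodes 11, 12, 13, 14, 15, 16, 17; added edges (14,3,has); (14,11,has); (14,13,has); (15,4,has); (15,11,has); (15,12,has); (16,5,has); (16,12,has); (16,13,has); (17,11,has); (17,12,has); (17,13,has); result: nodes: 0:pt, 1:pt, 2:pt, 3:pt, 4:pt, 5:pt, 7:pt, 10:F, 11:pt, 12:pt, 13:pt, 14:F, 15:F, 16:F, 17:F edges: (10,0,has); (10,3,has); (10,5,has); (14,3,has); (14,11,has); (14,13,has); (15,4,has); (15,11,has); (15,12,has); (16,5,has); (16,12,has); (16,13,has); (17,11,has); (17,12,has); (17,13,has)
step 2: rule r1; match: 0->10, 1->0, 2->3, 3->5; deleted nodes 10; deleted edges (10,0,has); (10,3,has); (10,5,has); added nodes 18, 19, 20, 21, 22, 23, 24; added edges (21,0,has); (21,18,has); (21,20,has); (22,3,has); (22,18,has); (22,19,has); (23,5,has); (23,19,has); (23,20,has); (24,18,has); (24,19,has); (24,20,has); result: nodes: 0:pt, 1:pt, 2:pt, 3:pt, 4:pt, 5:pt, 7:pt, 11:pt, 12:pt, 13:pt, 14:F, 15:F, 16:F, 17:F, 18:pt, 19:pt, 20:pt, 21:F, 22:F, 23:F, 24:F edges: (14,3,has); (14,11,has); (14,13,has); (15,4,has); (15,11,has); (15,12,has); (16,5,has); (16,12,has); (16,13,has); (17,11,has); (17,12,has); (17,13,has); (21,0,has); (21,18,has); (21,20,has); (22,3,has); (22,18,has); (22,19,has); (23,5,has); (23,19,has); (23,20,has); (24,18,has); (24,19,has); (24,20,has)
final:
nodes: 0:pt, 1:pt, 2:pt, 3:pt, 4:pt, 5:pt, 7:pt, 11:pt, 12:pt, 13:pt, 14:F, 15:F, 16:F, 17:F, 18:pt, 19:pt, 20:pt, 21:F, 22:F, 23:F, 24:F
edges: (14,3,has); (14,11,has); (14,13,has); (15,4,has); (15,11,has); (15,12,has); (16,5,has); (16,12,has); (16,13,has); (17,11,has); (17,12,has); (17,13,has); (21,0,has); (21,18,has); (21,20,has); (22,3,has); (22,18,has); (22,19,has); (23,5,has); (23,19,has); (23,20,has); (24,18,has); (24,19,has); (24,20,has)


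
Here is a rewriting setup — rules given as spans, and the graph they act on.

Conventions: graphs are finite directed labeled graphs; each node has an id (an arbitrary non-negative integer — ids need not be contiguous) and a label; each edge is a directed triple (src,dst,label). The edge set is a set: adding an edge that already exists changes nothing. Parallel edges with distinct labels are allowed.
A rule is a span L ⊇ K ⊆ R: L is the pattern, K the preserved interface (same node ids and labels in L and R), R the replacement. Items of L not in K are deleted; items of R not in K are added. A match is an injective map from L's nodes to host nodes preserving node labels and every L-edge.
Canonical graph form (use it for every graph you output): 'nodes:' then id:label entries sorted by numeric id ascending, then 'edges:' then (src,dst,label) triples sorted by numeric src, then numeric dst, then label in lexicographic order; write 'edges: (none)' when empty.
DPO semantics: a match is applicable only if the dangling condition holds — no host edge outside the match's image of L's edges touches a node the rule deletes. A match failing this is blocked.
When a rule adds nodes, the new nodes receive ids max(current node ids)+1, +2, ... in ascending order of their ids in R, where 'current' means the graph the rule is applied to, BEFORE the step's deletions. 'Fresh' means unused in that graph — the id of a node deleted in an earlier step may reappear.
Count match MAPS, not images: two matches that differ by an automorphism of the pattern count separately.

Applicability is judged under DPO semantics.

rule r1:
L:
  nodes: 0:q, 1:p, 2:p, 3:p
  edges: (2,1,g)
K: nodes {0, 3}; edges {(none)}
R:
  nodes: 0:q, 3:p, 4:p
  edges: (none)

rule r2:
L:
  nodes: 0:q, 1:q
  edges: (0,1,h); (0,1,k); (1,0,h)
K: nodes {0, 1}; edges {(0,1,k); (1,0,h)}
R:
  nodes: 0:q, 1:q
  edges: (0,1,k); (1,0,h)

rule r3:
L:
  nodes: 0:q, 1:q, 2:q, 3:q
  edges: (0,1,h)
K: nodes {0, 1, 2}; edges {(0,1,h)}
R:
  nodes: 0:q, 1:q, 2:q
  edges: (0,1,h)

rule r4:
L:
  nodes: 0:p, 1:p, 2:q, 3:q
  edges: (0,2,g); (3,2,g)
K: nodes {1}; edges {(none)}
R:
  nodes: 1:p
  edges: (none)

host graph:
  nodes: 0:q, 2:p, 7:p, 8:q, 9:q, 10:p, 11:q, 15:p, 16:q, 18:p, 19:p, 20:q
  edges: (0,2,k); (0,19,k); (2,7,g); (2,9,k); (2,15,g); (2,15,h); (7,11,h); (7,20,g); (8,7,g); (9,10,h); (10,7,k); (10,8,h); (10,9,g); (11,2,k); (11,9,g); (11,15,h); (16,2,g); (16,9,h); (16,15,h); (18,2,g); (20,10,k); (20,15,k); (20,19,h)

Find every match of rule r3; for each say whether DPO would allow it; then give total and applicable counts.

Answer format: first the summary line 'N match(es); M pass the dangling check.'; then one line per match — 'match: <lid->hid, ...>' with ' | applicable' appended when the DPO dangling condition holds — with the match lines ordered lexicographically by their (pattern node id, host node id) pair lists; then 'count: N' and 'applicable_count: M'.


12 match(es); 0 pass the dangling check.
match: 0->16, 1->9, 2->0, 3->8
match: 0->16, 1->9, 2->0, 3->11
match: 0->16, 1->9, 2->0, 3->20
match: 0->16, 1->9, 2->8, 3->0
match: 0->16, 1->9, 2->8, 3->11
match: 0->16, 1->9, 2->8, 3->20
match: 0->16, 1->9, 2->11, 3->0
match: 0->16, 1->9, 2->11, 3->8
match: 0->16, 1->9, 2->11, 3->20
match: 0->16, 1->9, 2->20, 3->0
match: 0->16, 1->9, 2->20, 3->8
match: 0->16, 1->9, 2->20, 3->11
count: 12
applicable_count: 0


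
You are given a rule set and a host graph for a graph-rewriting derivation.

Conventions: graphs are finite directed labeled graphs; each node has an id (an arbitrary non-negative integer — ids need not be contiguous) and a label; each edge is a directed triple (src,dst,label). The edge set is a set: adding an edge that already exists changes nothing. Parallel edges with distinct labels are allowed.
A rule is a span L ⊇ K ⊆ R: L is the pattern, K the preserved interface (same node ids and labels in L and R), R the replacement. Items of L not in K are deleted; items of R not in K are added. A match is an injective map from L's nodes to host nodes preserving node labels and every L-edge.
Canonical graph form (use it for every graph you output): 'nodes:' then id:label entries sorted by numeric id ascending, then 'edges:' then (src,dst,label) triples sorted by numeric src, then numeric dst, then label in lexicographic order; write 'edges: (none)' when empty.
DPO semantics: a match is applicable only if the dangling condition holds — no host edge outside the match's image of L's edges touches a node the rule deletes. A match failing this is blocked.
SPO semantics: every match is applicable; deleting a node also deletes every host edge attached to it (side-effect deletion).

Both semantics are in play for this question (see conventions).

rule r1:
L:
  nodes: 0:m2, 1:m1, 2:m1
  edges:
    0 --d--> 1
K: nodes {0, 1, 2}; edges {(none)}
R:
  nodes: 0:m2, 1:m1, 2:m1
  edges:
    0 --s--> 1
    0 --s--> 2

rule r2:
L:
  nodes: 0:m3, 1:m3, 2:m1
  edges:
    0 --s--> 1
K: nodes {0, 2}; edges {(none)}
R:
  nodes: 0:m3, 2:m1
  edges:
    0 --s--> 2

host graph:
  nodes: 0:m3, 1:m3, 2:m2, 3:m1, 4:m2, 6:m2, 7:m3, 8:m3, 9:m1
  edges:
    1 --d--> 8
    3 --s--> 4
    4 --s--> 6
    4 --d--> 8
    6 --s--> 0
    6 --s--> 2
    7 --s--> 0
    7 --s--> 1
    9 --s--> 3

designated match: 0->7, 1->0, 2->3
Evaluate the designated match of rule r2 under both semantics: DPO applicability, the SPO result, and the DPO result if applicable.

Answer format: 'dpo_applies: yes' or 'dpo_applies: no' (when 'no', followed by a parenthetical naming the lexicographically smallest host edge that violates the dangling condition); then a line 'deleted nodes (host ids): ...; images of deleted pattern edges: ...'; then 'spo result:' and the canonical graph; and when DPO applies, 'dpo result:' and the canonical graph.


dpo_applies: no
(the rule deletes node 0, which keeps host edge (6,0,s) outside the match image — the dangling condition fails, DPO blocks; SPO proceeds and side-deletes such edges)
deleted nodes (host ids): 0; images of deleted pattern edges: (7,0,s)
spo result:
nodes: 1:m3, 2:m2, 3:m1, 4:m2, 6:m2, 7:m3, 8:m3, 9:m1
edges: (1,8,d); (3,4,s); (4,6,s); (4,8,d); (6,2,s); (7,1,s); (7,3,s); (9,3,s)


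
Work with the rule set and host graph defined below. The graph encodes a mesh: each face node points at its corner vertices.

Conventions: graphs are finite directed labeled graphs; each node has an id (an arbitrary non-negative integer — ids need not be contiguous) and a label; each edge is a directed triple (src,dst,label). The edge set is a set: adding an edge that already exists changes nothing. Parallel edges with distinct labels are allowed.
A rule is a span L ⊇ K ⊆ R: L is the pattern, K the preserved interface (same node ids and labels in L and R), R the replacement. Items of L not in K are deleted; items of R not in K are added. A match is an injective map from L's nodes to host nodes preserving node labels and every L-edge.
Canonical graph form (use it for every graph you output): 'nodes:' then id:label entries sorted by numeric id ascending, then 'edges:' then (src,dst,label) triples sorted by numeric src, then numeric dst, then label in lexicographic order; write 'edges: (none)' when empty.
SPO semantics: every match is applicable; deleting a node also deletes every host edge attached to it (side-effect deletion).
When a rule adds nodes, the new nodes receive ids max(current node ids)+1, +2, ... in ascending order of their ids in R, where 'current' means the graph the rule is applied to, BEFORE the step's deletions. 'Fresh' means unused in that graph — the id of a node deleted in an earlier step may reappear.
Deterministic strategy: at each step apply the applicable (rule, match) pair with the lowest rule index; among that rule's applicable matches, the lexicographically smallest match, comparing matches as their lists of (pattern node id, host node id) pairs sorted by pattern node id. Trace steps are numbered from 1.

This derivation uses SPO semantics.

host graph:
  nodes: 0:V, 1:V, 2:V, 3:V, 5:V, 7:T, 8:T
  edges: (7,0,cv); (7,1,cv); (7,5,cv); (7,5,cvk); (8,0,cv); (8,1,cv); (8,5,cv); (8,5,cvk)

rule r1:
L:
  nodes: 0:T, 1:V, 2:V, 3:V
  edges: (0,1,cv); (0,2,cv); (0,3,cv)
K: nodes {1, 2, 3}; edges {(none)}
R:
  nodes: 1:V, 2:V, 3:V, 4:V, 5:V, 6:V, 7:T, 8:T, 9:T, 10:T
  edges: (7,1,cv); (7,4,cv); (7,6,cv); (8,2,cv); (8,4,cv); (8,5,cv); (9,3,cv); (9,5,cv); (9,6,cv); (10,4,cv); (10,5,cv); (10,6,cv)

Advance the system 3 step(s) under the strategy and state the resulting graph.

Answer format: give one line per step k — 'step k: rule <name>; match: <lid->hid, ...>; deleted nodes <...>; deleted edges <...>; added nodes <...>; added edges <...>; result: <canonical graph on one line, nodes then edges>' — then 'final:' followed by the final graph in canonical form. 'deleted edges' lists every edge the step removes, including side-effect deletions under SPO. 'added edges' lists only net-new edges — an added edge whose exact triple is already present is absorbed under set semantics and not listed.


step 1: rule r1; match: 0->7, 1->0, 2->1, 3->5; deleted nodes 7; deleted edges (7,0,cv); (7,1,cv); (7,5,cv); (7,5,cvk); added nodes 9, 10, 11, 12, 13, 14, 15; added edges (12,0,cv); (12,9,cv); (12,11,cv); (13,1,cv); (13,9,cv); (13,10,cv); (14,5,cv); (14,10,cv); (14,11,cv); (15,9,cv); (15,10,cv); (15,11,cv); result: nodes: 0:V, 1:V, 2:V, 3:V, 5:V, 8:T, 9:V, 10:V, 11:V, 12:T, 13:T, 14:T, 15:T edges: (8,0,cv); (8,1,cv); (8,5,cv); (8,5,cvk); (12,0,cv); (12,9,cv); (12,11,cv); (13,1,cv); (13,9,cv); (13,10,cv); (14,5,cv); (14,10,cv); (14,11,cv); (15,9,cv); (15,10,cv); (15,11,cv)
step 2: rule r1; match: 0->8, 1->0, 2->1, 3->5; deleted nodes 8; deleted edges (8,0,cv); (8,1,cv); (8,5,cv); (8,5,cvk); added nodes 16, 17, 18, 19, 20, 21, 22; added edges (19,0,cv); (19,16,cv); (19,18,cv); (20,1,cv); (20,16,cv); (20,17,cv); (21,5,cv); (21,17,cv); (21,18,cv); (22,16,cv); (22,17,cv); (22,18,cv); result: nodes: 0:V, 1:V, 2:V, 3:V, 5:V, 9:V, 10:V, 11:V, 12:T, 13:T, 14:T, 15:T, 16:V, 17:V, 18:V, 19:T, 20:T, 21:T, 22:T edges: (12,0,cv); (12,9,cv); (12,11,cv); (13,1,cv); (13,9,cv); (13,10,cv); (14,5,cv); (14,10,cv); (14,11,cv); (15,9,cv); (15,10,cv); (15,11,cv); (19,0,cv); (19,16,cv); (19,18,cv); (20,1,cv); (20,16,cv); (20,17,cv); (21,5,cv); (21,17,cv); (21,18,cv); (22,16,cv); (22,17,cv); (22,18,cv)
step 3: rule r1; match: 0->12, 1->0, 2->9, 3->11; deleted nodes 12; deleted edges (12,0,cv); (12,9,cv); (12,11,cv); added nodes 23, 24, 25, 26, 27, 28, 29; added edges (26,0,cv); (26,23,cv); (26,25,cv); (27,9,cv); (27,23,cv); (27,24,cv); (28,11,cv); (28,24,cv); (28,25,cv); (29,23,cv); (29,24,cv); (29,25,cv); result: nodes: 0:V, 1:V, 2:V, 3:V, 5:V, 9:V, 10:V, 11:V, 13:T, 14:T, 15:T, 16:V, 17:V, 18:V, 19:T, 20:T, 21:T, 22:T, 23:V, 24:V, 25:V, 26:T, 27:T, 28:T, 29:T edges: (13,1,cv); (13,9,cv); (13,10,cv); (14,5,cv); (14,10,cv); (14,11,cv); (15,9,cv); (15,10,cv); (15,11,cv); (19,0,cv); (19,16,cv); (19,18,cv); (20,1,cv); (20,16,cv); (20,17,cv); (21,5,cv); (21,17,cv); (21,18,cv); (22,16,cv); (22,17,cv); (22,18,cv); (26,0,cv); (26,23,cv); (26,25,cv); (27,9,cv); (27,23,cv); (27,24,cv); (28,11,cv); (28,24,cv); (28,25,cv); (29,23,cv); (29,24,cv); (29,25,cv)
final:
nodes: 0:V, 1:V, 2:V, 3:V, 5:V, 9:V, 10:V, 11:V, 13:T, 14:T, 15:T, 16:V, 17:V, 18:V, 19:T, 20:T, 21:T, 22:T, 23:V, 24:V, 25:V, 26:T, 27:T, 28:T, 29:T
edges: (13,1,cv); (13,9,cv); (13,10,cv); (14,5,cv); (14,10,cv); (14,11,cv); (15,9,cv); (15,10,cv); (15,11,cv); (19,0,cv); (19,16,cv); (19,18,cv); (20,1,cv); (20,16,cv); (20,17,cv); (21,5,cv); (21,17,cv); (21,18,cv); (22,16,cv); (22,17,cv); (22,18,cv); (26,0,cv); (26,23,cv); (26,25,cv); (27,9,cv); (27,23,cv); (27,24,cv); (28,11,cv); (28,24,cv); (28,25,cv); (29,23,cv); (29,24,cv); (29,25,cv)


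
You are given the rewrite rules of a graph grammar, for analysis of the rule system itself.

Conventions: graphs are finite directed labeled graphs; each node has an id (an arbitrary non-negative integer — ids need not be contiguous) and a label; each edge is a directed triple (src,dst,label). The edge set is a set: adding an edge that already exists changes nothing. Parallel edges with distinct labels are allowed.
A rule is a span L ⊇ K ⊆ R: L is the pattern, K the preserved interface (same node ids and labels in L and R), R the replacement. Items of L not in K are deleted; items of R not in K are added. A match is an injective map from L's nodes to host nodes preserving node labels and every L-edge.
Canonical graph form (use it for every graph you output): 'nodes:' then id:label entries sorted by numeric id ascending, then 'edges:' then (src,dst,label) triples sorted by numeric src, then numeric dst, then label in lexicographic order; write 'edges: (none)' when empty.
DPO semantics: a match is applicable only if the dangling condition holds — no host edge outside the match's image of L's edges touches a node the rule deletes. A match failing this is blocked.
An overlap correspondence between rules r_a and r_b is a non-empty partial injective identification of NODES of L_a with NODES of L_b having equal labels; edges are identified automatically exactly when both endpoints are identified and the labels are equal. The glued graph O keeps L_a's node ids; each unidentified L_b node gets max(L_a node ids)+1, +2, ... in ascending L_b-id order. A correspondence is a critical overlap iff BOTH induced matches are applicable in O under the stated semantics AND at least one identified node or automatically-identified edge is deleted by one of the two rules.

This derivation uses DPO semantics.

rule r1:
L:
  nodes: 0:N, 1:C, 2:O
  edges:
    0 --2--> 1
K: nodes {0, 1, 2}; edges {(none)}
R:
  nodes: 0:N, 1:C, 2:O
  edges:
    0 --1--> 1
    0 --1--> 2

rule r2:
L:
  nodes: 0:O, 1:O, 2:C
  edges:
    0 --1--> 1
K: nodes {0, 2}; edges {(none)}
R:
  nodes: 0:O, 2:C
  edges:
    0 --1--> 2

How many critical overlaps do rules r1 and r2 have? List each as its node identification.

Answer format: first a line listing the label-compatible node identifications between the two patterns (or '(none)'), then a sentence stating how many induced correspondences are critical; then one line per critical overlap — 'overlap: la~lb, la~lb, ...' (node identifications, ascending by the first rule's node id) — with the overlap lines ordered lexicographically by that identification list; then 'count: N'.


label-compatible node identifications between L(r1) and L(r2): 1~2, 2~0, 2~1
2 of the induced correspondences are critical overlaps of r1 and r2.
overlap: 1~2, 2~1
overlap: 2~1
count: 2


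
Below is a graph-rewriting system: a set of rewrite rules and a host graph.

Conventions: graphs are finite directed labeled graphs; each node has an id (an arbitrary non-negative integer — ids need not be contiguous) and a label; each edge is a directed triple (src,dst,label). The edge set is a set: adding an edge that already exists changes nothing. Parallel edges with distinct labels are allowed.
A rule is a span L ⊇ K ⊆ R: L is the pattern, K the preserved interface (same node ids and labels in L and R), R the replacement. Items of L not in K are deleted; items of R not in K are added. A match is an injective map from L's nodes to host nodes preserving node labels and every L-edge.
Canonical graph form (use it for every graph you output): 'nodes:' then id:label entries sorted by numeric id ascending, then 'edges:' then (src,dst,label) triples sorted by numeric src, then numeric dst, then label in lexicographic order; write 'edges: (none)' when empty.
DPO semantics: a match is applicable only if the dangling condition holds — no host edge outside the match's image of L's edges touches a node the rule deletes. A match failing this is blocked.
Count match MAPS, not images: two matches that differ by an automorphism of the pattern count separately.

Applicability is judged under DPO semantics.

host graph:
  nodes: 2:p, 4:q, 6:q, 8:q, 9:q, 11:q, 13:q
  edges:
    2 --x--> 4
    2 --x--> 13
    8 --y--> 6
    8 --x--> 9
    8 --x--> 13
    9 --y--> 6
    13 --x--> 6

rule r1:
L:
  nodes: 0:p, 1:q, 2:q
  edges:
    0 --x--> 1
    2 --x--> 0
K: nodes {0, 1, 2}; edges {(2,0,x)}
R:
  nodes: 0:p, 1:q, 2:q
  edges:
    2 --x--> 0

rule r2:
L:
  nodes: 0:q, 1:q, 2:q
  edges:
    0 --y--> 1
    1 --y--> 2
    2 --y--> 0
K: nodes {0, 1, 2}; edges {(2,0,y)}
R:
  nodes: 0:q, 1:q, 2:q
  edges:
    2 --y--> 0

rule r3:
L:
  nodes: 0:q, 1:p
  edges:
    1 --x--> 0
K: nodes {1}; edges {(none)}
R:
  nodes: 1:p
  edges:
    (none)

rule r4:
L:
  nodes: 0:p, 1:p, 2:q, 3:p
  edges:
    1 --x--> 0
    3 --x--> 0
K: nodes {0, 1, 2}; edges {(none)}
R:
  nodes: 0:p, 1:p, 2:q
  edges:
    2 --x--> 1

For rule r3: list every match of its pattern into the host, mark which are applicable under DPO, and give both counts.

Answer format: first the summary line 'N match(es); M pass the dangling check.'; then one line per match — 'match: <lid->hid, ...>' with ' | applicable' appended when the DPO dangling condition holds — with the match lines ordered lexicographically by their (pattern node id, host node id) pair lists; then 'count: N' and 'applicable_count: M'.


2 match(es); 1 pass the dangling check.
match: 0->4, 1->2 | applicable
match: 0->13, 1->2
count: 2
applicable_count: 1


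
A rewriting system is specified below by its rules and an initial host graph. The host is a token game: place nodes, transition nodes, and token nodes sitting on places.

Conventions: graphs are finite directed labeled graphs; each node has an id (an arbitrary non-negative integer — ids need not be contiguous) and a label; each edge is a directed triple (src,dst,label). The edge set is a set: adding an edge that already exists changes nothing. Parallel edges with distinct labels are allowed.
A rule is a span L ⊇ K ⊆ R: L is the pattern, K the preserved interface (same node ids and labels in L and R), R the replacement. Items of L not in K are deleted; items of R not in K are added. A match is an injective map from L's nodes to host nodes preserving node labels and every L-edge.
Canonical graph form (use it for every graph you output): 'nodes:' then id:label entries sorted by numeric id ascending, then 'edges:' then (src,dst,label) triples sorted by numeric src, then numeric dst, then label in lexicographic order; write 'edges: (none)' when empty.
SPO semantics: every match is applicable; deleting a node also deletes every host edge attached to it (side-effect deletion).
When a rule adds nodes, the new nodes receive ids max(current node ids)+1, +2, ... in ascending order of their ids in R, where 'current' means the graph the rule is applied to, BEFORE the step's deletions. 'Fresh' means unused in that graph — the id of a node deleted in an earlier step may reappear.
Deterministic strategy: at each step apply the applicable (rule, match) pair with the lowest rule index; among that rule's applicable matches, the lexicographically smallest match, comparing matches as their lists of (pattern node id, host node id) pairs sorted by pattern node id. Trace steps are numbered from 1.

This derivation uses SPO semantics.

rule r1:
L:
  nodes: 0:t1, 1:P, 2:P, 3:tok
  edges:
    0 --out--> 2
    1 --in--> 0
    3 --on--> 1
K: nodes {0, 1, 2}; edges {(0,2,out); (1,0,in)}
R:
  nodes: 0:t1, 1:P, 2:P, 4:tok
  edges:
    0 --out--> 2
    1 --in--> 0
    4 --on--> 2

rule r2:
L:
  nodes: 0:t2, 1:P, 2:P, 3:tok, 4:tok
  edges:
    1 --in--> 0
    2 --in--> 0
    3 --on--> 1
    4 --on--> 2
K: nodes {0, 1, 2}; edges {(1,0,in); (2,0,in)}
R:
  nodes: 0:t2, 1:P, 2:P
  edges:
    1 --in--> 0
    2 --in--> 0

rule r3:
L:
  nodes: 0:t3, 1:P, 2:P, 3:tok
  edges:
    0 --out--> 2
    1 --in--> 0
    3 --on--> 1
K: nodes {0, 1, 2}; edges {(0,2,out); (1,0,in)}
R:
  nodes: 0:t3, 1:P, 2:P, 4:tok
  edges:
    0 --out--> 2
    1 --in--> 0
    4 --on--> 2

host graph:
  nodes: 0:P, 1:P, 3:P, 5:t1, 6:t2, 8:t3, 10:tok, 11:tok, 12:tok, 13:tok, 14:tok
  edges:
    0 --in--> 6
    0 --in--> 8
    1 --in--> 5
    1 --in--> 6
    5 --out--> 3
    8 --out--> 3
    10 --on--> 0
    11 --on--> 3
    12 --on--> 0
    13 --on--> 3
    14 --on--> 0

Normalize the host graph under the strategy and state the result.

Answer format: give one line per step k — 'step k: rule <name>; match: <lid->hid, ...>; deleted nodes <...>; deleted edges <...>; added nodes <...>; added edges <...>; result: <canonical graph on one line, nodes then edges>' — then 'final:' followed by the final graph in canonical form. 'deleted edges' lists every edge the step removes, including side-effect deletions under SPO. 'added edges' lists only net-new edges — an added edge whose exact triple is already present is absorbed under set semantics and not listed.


step 1: rule r3; match: 0->8, 1->0, 2->3, 3->10; deleted nodes 10; deleted edges (10,0,on); added nodes 15; added edges (15,3,on); result: nodes: 0:P, 1:P, 3:P, 5:t1, 6:t2, 8:t3, 11:tok, 12:tok, 13:tok, 14:tok, 15:tok edges: (0,6,in); (0,8,in); (1,5,in); (1,6,in); (5,3,out); (8,3,out); (11,3,on); (12,0,on); (13,3,on); (14,0,on); (15,3,on)
step 2: rule r3; match: 0->8, 1->0, 2->3, 3->12; deleted nodes 12; deleted edges (12,0,on); added nodes 16; added edges (16,3,on); result: nodes: 0:P, 1:P, 3:P, 5:t1, 6:t2, 8:t3, 11:tok, 13:tok, 14:tok, 15:tok, 16:tok edges: (0,6,in); (0,8,in); (1,5,in); (1,6,in); (5,3,out); (8,3,out); (11,3,on); (13,3,on); (14,0,on); (15,3,on); (16,3,on)
step 3: rule r3; match: 0->8, 1->0, 2->3, 3->14; deleted nodes 14; deleted edges (14,0,on); added nodes 17; added edges (17,3,on); result: nodes: 0:P, 1:P, 3:P, 5:t1, 6:t2, 8:t3, 11:tok, 13:tok, 15:tok, 16:tok, 17:tok edges: (0,6,in); (0,8,in); (1,5,in); (1,6,in); (5,3,out); (8,3,out); (11,3,on); (13,3,on); (15,3,on); (16,3,on); (17,3,on)
final:
nodes: 0:P, 1:P, 3:P, 5:t1, 6:t2, 8:t3, 11:tok, 13:tok, 15:tok, 16:tok, 17:tok
edges: (0,6,in); (0,8,in); (1,5,in); (1,6,in); (5,3,out); (8,3,out); (11,3,on); (13,3,on); (15,3,on); (16,3,on); (17,3,on)


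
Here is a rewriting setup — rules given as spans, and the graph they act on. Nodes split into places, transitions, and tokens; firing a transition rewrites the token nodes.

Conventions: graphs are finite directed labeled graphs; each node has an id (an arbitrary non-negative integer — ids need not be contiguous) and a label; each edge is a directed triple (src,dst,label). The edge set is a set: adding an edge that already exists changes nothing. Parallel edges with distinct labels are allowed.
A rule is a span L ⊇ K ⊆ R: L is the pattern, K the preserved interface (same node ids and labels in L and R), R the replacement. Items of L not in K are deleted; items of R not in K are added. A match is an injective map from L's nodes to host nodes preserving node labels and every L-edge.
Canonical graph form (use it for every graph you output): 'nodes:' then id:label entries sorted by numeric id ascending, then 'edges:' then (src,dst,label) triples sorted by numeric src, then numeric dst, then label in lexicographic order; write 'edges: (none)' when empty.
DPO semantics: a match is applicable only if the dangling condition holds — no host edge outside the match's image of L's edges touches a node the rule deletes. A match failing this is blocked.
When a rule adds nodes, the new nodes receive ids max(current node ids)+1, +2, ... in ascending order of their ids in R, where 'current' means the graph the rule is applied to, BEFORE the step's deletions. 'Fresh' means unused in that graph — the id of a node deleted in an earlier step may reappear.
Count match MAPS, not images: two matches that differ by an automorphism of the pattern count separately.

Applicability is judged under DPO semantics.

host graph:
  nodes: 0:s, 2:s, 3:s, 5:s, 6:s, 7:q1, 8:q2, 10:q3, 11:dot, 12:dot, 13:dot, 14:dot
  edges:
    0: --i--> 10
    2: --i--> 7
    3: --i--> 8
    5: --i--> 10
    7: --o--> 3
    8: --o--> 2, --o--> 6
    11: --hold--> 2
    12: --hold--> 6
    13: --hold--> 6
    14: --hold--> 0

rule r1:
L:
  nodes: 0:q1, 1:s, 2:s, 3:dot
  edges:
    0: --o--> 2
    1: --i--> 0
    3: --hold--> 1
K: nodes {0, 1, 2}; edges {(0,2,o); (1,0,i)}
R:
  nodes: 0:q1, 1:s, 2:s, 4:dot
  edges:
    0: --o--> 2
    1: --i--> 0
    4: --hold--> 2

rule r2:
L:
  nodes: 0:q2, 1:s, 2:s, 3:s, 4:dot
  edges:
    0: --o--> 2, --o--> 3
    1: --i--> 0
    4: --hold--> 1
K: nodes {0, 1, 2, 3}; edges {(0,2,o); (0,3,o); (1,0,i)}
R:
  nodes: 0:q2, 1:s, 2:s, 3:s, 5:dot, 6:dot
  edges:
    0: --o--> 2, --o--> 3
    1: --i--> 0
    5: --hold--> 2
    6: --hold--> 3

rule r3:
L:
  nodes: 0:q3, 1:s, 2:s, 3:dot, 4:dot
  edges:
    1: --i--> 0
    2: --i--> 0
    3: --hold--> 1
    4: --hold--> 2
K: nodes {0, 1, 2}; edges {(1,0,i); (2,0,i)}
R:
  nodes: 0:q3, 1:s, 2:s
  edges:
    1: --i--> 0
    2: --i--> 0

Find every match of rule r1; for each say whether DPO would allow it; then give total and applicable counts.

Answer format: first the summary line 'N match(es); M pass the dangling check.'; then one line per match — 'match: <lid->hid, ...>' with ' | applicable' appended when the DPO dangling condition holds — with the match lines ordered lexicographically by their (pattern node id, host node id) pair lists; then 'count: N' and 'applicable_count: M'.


1 match(es); 1 pass the dangling check.
match: 0->7, 1->2, 2->3, 3->11 | applicable
count: 1
applicable_count: 1


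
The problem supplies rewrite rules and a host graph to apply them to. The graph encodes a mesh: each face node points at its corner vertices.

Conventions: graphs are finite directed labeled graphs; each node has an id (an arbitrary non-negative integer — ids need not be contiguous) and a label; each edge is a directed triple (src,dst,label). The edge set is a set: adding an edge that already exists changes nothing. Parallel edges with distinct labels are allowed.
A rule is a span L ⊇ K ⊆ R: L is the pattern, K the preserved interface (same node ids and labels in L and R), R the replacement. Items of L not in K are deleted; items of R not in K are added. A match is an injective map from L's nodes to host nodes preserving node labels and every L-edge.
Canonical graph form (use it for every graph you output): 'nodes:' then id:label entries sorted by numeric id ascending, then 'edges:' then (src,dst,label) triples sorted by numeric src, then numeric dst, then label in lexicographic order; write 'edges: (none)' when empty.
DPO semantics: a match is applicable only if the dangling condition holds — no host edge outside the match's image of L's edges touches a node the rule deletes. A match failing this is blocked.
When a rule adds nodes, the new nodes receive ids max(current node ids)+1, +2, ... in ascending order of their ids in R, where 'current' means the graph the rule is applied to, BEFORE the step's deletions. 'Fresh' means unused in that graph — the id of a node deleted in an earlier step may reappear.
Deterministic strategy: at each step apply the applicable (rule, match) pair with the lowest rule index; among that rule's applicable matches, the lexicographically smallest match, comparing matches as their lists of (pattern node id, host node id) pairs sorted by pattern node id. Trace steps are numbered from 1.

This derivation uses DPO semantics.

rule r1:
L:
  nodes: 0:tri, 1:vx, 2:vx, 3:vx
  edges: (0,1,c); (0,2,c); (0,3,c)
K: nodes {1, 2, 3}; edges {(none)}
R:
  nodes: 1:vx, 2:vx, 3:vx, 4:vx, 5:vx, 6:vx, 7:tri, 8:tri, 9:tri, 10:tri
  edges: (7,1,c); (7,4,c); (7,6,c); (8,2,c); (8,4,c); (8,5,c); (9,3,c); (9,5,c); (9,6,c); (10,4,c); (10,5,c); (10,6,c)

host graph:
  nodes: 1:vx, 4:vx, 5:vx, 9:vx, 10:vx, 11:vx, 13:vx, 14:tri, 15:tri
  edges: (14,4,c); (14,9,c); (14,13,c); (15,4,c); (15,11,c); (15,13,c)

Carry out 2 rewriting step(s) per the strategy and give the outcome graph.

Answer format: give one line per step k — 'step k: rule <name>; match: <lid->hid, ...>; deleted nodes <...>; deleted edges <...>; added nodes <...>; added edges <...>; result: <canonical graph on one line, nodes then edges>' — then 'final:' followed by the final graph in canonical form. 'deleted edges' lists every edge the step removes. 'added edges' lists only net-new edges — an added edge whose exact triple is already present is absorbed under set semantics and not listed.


step 1: rule r1; match: 0->14, 1->4, 2->9, 3->13; deleted nodes 14; deleted edges (14,4,c); (14,9,c); (14,13,c); added nodes 16, 17, 18, 19, 20, 21, 22; added edges (19,4,c); (19,16,c); (19,18,c); (20,9,c); (20,16,c); (20,17,c); (21,13,c); (21,17,c); (21,18,c); (22,16,c); (22,17,c); (22,18,c); result: nodes: 1:vx, 4:vx, 5:vx, 9:vx, 10:vx, 11:vx, 13:vx, 15:tri, 16:vx, 17:vx, 18:vx, 19:tri, 20:tri, 21:tri, 22:tri edges: (15,4,c); (15,11,c); (15,13,c); (19,4,c); (19,16,c); (19,18,c); (20,9,c); (20,16,c); (20,17,c); (21,13,c); (21,17,c); (21,18,c); (22,16,c); (22,17,c); (22,18,c)
step 2: rule r1; match: 0->15, 1->4, 2->11, 3->13; deleted nodes 15; deleted edges (15,4,c); (15,11,c); (15,13,c); added nodes 23, 24, 25, 26, 27, 28, 29; added edges (26,4,c); (26,23,c); (26,25,c); (27,11,c); (27,23,c); (27,24,c); (28,13,c); (28,24,c); (28,25,c); (29,23,c); (29,24,c); (29,25,c); result: nodes: 1:vx, 4:vx, 5:vx, 9:vx, 10:vx, 11:vx, 13:vx, 16:vx, 17:vx, 18:vx, 19:tri, 20:tri, 21:tri, 22:tri, 23:vx, 24:vx, 25:vx, 26:tri, 27:tri, 28:tri, 29:tri edges: (19,4,c); (19,16,c); (19,18,c); (20,9,c); (20,16,c); (20,17,c); (21,13,c); (21,17,c); (21,18,c); (22,16,c); (22,17,c); (22,18,c); (26,4,c); (26,23,c); (26,25,c); (27,11,c); (27,23,c); (27,24,c); (28,13,c); (28,24,c); (28,25,c); (29,23,c); (29,24,c); (29,25,c)
final:
nodes: 1:vx, 4:vx, 5:vx, 9:vx, 10:vx, 11:vx, 13:vx, 16:vx, 17:vx, 18:vx, 19:tri, 20:tri, 21:tri, 22:tri, 23:vx, 24:vx, 25:vx, 26:tri, 27:tri, 28:tri, 29:tri
edges: (19,4,c); (19,16,c); (19,18,c); (20,9,c); (20,16,c); (20,17,c); (21,13,c); (21,17,c); (21,18,c); (22,16,c); (22,17,c); (22,18,c); (26,4,c); (26,23,c); (26,25,c); (27,11,c); (27,23,c); (27,24,c); (28,13,c); (28,24,c); (28,25,c); (29,23,c); (29,24,c); (29,25,c)


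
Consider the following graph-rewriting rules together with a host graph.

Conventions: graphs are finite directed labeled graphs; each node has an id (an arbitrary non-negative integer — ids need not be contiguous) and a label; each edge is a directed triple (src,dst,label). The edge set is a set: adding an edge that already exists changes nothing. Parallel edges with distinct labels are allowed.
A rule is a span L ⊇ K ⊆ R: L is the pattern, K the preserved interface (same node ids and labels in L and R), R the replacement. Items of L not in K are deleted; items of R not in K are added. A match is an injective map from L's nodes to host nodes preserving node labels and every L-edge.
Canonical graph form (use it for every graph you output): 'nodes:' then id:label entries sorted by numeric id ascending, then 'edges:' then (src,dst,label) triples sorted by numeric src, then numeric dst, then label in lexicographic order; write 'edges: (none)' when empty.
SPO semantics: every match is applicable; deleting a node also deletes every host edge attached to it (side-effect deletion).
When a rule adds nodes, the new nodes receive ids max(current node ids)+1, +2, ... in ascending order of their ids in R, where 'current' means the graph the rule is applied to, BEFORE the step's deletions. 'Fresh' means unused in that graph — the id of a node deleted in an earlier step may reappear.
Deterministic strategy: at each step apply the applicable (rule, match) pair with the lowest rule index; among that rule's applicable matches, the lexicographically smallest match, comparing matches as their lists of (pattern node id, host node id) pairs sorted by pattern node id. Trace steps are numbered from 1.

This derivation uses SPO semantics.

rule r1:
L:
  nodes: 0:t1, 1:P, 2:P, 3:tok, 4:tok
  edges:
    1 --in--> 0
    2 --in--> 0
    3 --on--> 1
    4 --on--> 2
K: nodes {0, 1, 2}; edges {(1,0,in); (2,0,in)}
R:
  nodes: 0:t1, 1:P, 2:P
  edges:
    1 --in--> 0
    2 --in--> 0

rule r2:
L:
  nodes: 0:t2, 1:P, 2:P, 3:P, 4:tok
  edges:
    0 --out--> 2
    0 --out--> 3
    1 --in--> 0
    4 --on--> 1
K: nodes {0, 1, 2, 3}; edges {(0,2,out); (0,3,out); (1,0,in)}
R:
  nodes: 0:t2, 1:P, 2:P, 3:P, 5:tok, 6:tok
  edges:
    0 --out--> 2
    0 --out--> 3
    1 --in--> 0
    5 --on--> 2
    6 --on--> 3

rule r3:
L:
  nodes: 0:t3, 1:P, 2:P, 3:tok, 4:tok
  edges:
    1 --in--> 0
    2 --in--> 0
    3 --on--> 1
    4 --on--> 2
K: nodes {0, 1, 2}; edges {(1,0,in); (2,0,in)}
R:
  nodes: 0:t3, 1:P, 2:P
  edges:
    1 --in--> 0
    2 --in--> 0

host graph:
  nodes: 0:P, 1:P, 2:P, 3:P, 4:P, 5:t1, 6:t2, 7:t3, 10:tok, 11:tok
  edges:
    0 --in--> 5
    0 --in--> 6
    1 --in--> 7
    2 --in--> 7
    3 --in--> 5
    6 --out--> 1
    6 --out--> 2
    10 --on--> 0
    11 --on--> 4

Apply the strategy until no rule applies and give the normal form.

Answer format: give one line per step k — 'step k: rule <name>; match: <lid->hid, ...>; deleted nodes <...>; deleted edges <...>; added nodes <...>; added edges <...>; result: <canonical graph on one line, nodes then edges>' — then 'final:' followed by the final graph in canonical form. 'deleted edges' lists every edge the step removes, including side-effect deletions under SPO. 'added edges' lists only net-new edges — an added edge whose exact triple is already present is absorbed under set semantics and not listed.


step 1: rule r2; match: 0->6, 1->0, 2->1, 3->2, 4->10; deleted nodes 10; deleted edges (10,0,on); added nodes 12, 13; added edges (12,1,on); (13,2,on); result: nodes: 0:P, 1:P, 2:P, 3:P, 4:P, 5:t1, 6:t2, 7:t3, 11:tok, 12:tok, 13:tok edges: (0,5,in); (0,6,in); (1,7,in); (2,7,in); (3,5,in); (6,1,out); (6,2,out); (11,4,on); (12,1,on); (13,2,on)
step 2: rule r3; match: 0->7, 1->1, 2->2, 3->12, 4->13; deleted nodes 12, 13; deleted edges (12,1,on); (13,2,on); added nodes (none); added edges (none); result: nodes: 0:P, 1:P, 2:P, 3:P, 4:P, 5:t1, 6:t2, 7:t3, 11:tok edges: (0,5,in); (0,6,in); (1,7,in); (2,7,in); (3,5,in); (6,1,out); (6,2,out); (11,4,on)
final:
nodes: 0:P, 1:P, 2:P, 3:P, 4:P, 5:t1, 6:t2, 7:t3, 11:tok
edges: (0,5,in); (0,6,in); (1,7,in); (2,7,in); (3,5,in); (6,1,out); (6,2,out); (11,4,on)


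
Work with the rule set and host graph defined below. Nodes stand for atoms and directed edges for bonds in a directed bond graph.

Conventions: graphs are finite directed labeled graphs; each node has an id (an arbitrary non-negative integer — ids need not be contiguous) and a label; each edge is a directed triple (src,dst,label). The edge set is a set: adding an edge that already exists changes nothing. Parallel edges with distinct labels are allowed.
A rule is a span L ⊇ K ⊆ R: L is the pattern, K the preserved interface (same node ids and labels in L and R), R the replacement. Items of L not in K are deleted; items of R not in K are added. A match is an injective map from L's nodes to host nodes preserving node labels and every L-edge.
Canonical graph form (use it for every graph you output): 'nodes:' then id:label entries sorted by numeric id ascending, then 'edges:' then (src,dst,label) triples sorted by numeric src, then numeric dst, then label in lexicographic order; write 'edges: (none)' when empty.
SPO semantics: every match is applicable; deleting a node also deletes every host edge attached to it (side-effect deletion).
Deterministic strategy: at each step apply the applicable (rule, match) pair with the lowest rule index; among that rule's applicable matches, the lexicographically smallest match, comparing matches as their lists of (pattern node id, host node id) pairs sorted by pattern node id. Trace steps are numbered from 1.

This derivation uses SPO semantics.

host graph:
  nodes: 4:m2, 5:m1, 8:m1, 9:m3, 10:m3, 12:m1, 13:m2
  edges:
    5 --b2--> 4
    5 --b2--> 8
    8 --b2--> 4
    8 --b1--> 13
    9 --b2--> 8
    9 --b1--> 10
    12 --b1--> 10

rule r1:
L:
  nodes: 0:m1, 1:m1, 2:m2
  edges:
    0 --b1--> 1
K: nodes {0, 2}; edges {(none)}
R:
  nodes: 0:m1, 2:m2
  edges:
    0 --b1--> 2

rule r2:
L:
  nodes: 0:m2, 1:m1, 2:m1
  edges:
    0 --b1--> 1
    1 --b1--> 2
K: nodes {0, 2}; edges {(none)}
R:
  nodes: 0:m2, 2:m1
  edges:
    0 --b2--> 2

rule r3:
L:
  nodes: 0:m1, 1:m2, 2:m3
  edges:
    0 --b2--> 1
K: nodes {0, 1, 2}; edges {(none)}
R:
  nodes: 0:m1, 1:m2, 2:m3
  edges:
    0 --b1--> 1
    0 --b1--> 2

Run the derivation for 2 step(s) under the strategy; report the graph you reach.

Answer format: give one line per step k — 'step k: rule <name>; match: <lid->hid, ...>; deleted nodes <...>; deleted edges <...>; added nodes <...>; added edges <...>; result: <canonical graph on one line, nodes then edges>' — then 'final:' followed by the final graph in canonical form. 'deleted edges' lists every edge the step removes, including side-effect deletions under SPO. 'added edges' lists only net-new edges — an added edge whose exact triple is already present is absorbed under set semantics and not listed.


step 1: rule r3; match: 0->5, 1->4, 2->9; deleted nodes (none); deleted edges (5,4,b2); added nodes (none); added edges (5,4,b1); (5,9,b1); result: nodes: 4:m2, 5:m1, 8:m1, 9:m3, 10:m3, 12:m1, 13:m2 edges: (5,4,b1); (5,8,b2); (5,9,b1); (8,4,b2); (8,13,b1); (9,8,b2); (9,10,b1); (12,10,b1)
step 2: rule r3; match: 0->8, 1->4, 2->9; deleted nodes (none); deleted edges (8,4,b2); added nodes (none); added edges (8,4,b1); (8,9,b1); result: nodes: 4:m2, 5:m1, 8:m1, 9:m3, 10:m3, 12:m1, 13:m2 edges: (5,4,b1); (5,8,b2); (5,9,b1); (8,4,b1); (8,9,b1); (8,13,b1); (9,8,b2); (9,10,b1); (12,10,b1)
final:
nodes: 4:m2, 5:m1, 8:m1, 9:m3, 10:m3, 12:m1, 13:m2
edges: (5,4,b1); (5,8,b2); (5,9,b1); (8,4,b1); (8,9,b1); (8,13,b1); (9,8,b2); (9,10,b1); (12,10,b1)
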